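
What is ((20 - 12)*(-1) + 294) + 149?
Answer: 435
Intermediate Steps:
((20 - 12)*(-1) + 294) + 149 = (8*(-1) + 294) + 149 = (-8 + 294) + 149 = 286 + 149 = 435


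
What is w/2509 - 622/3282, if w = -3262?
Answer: -6133241/4117269 ≈ -1.4896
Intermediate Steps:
w/2509 - 622/3282 = -3262/2509 - 622/3282 = -3262*1/2509 - 622*1/3282 = -3262/2509 - 311/1641 = -6133241/4117269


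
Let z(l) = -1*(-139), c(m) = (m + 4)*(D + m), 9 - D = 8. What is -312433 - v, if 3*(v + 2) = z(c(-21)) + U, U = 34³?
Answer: -976736/3 ≈ -3.2558e+5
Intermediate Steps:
D = 1 (D = 9 - 1*8 = 9 - 8 = 1)
c(m) = (1 + m)*(4 + m) (c(m) = (m + 4)*(1 + m) = (4 + m)*(1 + m) = (1 + m)*(4 + m))
z(l) = 139
U = 39304
v = 39437/3 (v = -2 + (139 + 39304)/3 = -2 + (⅓)*39443 = -2 + 39443/3 = 39437/3 ≈ 13146.)
-312433 - v = -312433 - 1*39437/3 = -312433 - 39437/3 = -976736/3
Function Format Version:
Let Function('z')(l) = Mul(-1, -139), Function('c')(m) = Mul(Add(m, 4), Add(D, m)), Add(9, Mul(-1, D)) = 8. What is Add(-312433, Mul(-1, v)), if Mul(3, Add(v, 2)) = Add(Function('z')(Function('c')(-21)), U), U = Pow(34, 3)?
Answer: Rational(-976736, 3) ≈ -3.2558e+5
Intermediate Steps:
D = 1 (D = Add(9, Mul(-1, 8)) = Add(9, -8) = 1)
Function('c')(m) = Mul(Add(1, m), Add(4, m)) (Function('c')(m) = Mul(Add(m, 4), Add(1, m)) = Mul(Add(4, m), Add(1, m)) = Mul(Add(1, m), Add(4, m)))
Function('z')(l) = 139
U = 39304
v = Rational(39437, 3) (v = Add(-2, Mul(Rational(1, 3), Add(139, 39304))) = Add(-2, Mul(Rational(1, 3), 39443)) = Add(-2, Rational(39443, 3)) = Rational(39437, 3) ≈ 13146.)
Add(-312433, Mul(-1, v)) = Add(-312433, Mul(-1, Rational(39437, 3))) = Add(-312433, Rational(-39437, 3)) = Rational(-976736, 3)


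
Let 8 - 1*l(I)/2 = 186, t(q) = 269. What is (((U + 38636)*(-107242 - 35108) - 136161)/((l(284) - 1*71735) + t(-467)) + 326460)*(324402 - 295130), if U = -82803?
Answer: 251153376990516/35911 ≈ 6.9938e+9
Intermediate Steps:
l(I) = -356 (l(I) = 16 - 2*186 = 16 - 372 = -356)
(((U + 38636)*(-107242 - 35108) - 136161)/((l(284) - 1*71735) + t(-467)) + 326460)*(324402 - 295130) = (((-82803 + 38636)*(-107242 - 35108) - 136161)/((-356 - 1*71735) + 269) + 326460)*(324402 - 295130) = ((-44167*(-142350) - 136161)/((-356 - 71735) + 269) + 326460)*29272 = ((6287172450 - 136161)/(-72091 + 269) + 326460)*29272 = (6287036289/(-71822) + 326460)*29272 = (6287036289*(-1/71822) + 326460)*29272 = (-6287036289/71822 + 326460)*29272 = (17159973831/71822)*29272 = 251153376990516/35911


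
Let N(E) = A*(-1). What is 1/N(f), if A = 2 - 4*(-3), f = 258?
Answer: -1/14 ≈ -0.071429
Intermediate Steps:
A = 14 (A = 2 + 12 = 14)
N(E) = -14 (N(E) = 14*(-1) = -14)
1/N(f) = 1/(-14) = -1/14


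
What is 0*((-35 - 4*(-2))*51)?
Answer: 0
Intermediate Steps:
0*((-35 - 4*(-2))*51) = 0*((-35 + 8)*51) = 0*(-27*51) = 0*(-1377) = 0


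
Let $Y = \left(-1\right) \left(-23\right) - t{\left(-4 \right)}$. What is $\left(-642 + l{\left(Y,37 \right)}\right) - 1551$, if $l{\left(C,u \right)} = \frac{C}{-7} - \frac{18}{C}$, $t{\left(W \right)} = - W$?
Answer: $- \frac{292156}{133} \approx -2196.7$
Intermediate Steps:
$Y = 19$ ($Y = \left(-1\right) \left(-23\right) - \left(-1\right) \left(-4\right) = 23 - 4 = 19$)
$l{\left(C,u \right)} = - \frac{18}{C} - \frac{C}{7}$ ($l{\left(C,u \right)} = C \left(- \frac{1}{7}\right) - \frac{18}{C} = - \frac{C}{7} - \frac{18}{C} = - \frac{18}{C} - \frac{C}{7}$)
$\left(-642 + l{\left(Y,37 \right)}\right) - 1551 = \left(-642 - \left(\frac{19}{7} + \frac{18}{19}\right)\right) - 1551 = \left(-642 - \frac{487}{133}\right) - 1551 = - \frac{85873}{133} - 1551 = - \frac{292156}{133}$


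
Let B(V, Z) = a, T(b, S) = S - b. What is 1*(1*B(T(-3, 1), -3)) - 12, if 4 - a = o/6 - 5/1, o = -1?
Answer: -17/6 ≈ -2.8333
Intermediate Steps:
a = 55/6 (a = 4 - (-1/6 - 5/1) = 4 - (-1*⅙ - 5*1) = 4 - (-⅙ - 5) = 4 - 1*(-31/6) = 4 + 31/6 = 55/6 ≈ 9.1667)
B(V, Z) = 55/6
1*(1*B(T(-3, 1), -3)) - 12 = 1*(1*(55/6)) - 12 = 1*(55/6) - 12 = 55/6 - 12 = -17/6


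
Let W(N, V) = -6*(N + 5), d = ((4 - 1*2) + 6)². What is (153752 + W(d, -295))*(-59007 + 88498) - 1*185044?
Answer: 4521905914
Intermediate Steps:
d = 64 (d = ((4 - 2) + 6)² = (2 + 6)² = 8² = 64)
W(N, V) = -30 - 6*N (W(N, V) = -6*(5 + N) = -30 - 6*N)
(153752 + W(d, -295))*(-59007 + 88498) - 1*185044 = (153752 + (-30 - 6*64))*(-59007 + 88498) - 1*185044 = (153752 + (-30 - 384))*29491 - 185044 = (153752 - 414)*29491 - 185044 = 153338*29491 - 185044 = 4522090958 - 185044 = 4521905914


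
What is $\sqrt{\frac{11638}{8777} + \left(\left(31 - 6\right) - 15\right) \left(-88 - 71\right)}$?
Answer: $\frac{4 i \sqrt{7649041399}}{8777} \approx 39.858 i$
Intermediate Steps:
$\sqrt{\frac{11638}{8777} + \left(\left(31 - 6\right) - 15\right) \left(-88 - 71\right)} = \sqrt{11638 \cdot \frac{1}{8777} + \left(25 - 15\right) \left(-159\right)} = \sqrt{\frac{11638}{8777} + 10 \left(-159\right)} = \sqrt{\frac{11638}{8777} - 1590} = \sqrt{- \frac{13943792}{8777}} = \frac{4 i \sqrt{7649041399}}{8777}$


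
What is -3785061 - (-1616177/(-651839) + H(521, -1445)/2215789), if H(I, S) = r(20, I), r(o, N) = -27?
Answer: -5466909827088698231/1444337685971 ≈ -3.7851e+6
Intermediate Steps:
H(I, S) = -27
-3785061 - (-1616177/(-651839) + H(521, -1445)/2215789) = -3785061 - (-1616177/(-651839) - 27/2215789) = -3785061 - (-1616177*(-1/651839) - 27*1/2215789) = -3785061 - (1616177/651839 - 27/2215789) = -3785061 - 1*3581089619000/1444337685971 = -3785061 - 3581089619000/1444337685971 = -5466909827088698231/1444337685971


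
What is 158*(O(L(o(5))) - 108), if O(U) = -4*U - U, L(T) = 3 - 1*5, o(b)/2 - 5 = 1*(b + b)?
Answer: -15484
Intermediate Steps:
o(b) = 10 + 4*b (o(b) = 10 + 2*(1*(b + b)) = 10 + 2*(1*(2*b)) = 10 + 2*(2*b) = 10 + 4*b)
L(T) = -2 (L(T) = 3 - 5 = -2)
O(U) = -5*U
158*(O(L(o(5))) - 108) = 158*(-5*(-2) - 108) = 158*(10 - 108) = 158*(-98) = -15484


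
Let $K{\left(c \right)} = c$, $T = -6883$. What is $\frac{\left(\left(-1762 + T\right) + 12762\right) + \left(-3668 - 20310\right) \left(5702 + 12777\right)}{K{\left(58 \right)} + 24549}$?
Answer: $- \frac{443085345}{24607} \approx -18006.0$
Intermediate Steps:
$\frac{\left(\left(-1762 + T\right) + 12762\right) + \left(-3668 - 20310\right) \left(5702 + 12777\right)}{K{\left(58 \right)} + 24549} = \frac{\left(\left(-1762 - 6883\right) + 12762\right) + \left(-3668 - 20310\right) \left(5702 + 12777\right)}{58 + 24549} = \frac{\left(-8645 + 12762\right) - 443089462}{24607} = \left(4117 - 443089462\right) \frac{1}{24607} = \left(-443085345\right) \frac{1}{24607} = - \frac{443085345}{24607}$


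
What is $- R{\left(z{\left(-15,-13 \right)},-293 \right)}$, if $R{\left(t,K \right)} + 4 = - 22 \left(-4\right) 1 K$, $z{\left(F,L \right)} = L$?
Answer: $25788$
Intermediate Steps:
$R{\left(t,K \right)} = -4 + 88 K$ ($R{\left(t,K \right)} = -4 - 22 \left(-4\right) 1 K = -4 - 22 \left(- 4 K\right) = -4 + 88 K$)
$- R{\left(z{\left(-15,-13 \right)},-293 \right)} = - (-4 + 88 \left(-293\right)) = - (-4 - 25784) = \left(-1\right) \left(-25788\right) = 25788$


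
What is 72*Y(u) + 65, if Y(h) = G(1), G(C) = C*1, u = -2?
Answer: 137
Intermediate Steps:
G(C) = C
Y(h) = 1
72*Y(u) + 65 = 72*1 + 65 = 72 + 65 = 137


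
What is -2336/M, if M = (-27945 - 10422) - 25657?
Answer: 292/8003 ≈ 0.036486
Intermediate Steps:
M = -64024 (M = -38367 - 25657 = -64024)
-2336/M = -2336/(-64024) = -2336*(-1/64024) = 292/8003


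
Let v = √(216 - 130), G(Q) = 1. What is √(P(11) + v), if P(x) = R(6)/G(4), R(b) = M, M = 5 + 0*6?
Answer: √(5 + √86) ≈ 3.7780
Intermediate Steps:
M = 5 (M = 5 + 0 = 5)
R(b) = 5
v = √86 ≈ 9.2736
P(x) = 5 (P(x) = 5/1 = 5*1 = 5)
√(P(11) + v) = √(5 + √86)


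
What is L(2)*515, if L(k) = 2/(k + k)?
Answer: 515/2 ≈ 257.50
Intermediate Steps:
L(k) = 1/k (L(k) = 2/((2*k)) = 2*(1/(2*k)) = 1/k)
L(2)*515 = 515/2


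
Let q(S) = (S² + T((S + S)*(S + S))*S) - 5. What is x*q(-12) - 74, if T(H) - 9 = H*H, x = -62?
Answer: 246839348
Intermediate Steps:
T(H) = 9 + H² (T(H) = 9 + H*H = 9 + H²)
q(S) = -5 + S² + S*(9 + 16*S⁴) (q(S) = (S² + (9 + ((S + S)*(S + S))²)*S) - 5 = (S² + (9 + ((2*S)*(2*S))²)*S) - 5 = (S² + (9 + (4*S²)²)*S) - 5 = (S² + (9 + 16*S⁴)*S) - 5 = (S² + S*(9 + 16*S⁴)) - 5 = -5 + S² + S*(9 + 16*S⁴))
x*q(-12) - 74 = -62*(-5 + (-12)² - 12*(9 + 16*(-12)⁴)) - 74 = -62*(-5 + 144 - 12*(9 + 16*20736)) - 74 = -62*(-5 + 144 - 12*(9 + 331776)) - 74 = -62*(-5 + 144 - 12*331785) - 74 = -62*(-5 + 144 - 3981420) - 74 = -62*(-3981281) - 74 = 246839422 - 74 = 246839348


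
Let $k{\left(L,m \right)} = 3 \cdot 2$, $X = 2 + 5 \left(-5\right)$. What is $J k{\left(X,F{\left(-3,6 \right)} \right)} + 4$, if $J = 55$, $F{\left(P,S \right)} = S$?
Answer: $334$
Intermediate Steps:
$X = -23$ ($X = 2 - 25 = -23$)
$k{\left(L,m \right)} = 6$
$J k{\left(X,F{\left(-3,6 \right)} \right)} + 4 = 55 \cdot 6 + 4 = 330 + 4 = 334$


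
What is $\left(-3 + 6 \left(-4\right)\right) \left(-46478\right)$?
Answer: $1254906$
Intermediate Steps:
$\left(-3 + 6 \left(-4\right)\right) \left(-46478\right) = \left(-3 - 24\right) \left(-46478\right) = \left(-27\right) \left(-46478\right) = 1254906$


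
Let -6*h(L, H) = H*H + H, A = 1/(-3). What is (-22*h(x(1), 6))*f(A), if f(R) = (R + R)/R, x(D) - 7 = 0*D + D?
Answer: 308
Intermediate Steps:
A = -⅓ ≈ -0.33333
x(D) = 7 + D (x(D) = 7 + (0*D + D) = 7 + (0 + D) = 7 + D)
h(L, H) = -H/6 - H²/6 (h(L, H) = -(H*H + H)/6 = -(H² + H)/6 = -(H + H²)/6 = -H/6 - H²/6)
f(R) = 2 (f(R) = (2*R)/R = 2)
(-22*h(x(1), 6))*f(A) = -(-11)*6*(1 + 6)/3*2 = -(-11)*6*7/3*2 = -22*(-7)*2 = 154*2 = 308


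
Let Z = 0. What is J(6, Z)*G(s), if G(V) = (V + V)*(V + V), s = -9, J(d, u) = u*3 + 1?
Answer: 324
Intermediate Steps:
J(d, u) = 1 + 3*u (J(d, u) = 3*u + 1 = 1 + 3*u)
G(V) = 4*V² (G(V) = (2*V)*(2*V) = 4*V²)
J(6, Z)*G(s) = (1 + 3*0)*(4*(-9)²) = (1 + 0)*(4*81) = 1*324 = 324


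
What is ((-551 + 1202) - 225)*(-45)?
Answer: -19170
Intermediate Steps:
((-551 + 1202) - 225)*(-45) = (651 - 225)*(-45) = 426*(-45) = -19170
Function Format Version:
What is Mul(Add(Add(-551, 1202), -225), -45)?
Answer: -19170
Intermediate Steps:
Mul(Add(Add(-551, 1202), -225), -45) = Mul(Add(651, -225), -45) = Mul(426, -45) = -19170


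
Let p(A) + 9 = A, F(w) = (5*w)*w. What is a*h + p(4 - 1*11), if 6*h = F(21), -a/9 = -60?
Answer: 198434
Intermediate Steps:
a = 540 (a = -9*(-60) = 540)
F(w) = 5*w**2
h = 735/2 (h = (5*21**2)/6 = (5*441)/6 = (1/6)*2205 = 735/2 ≈ 367.50)
p(A) = -9 + A
a*h + p(4 - 1*11) = 540*(735/2) + (-9 + (4 - 1*11)) = 198450 + (-9 + (4 - 11)) = 198450 + (-9 - 7) = 198450 - 16 = 198434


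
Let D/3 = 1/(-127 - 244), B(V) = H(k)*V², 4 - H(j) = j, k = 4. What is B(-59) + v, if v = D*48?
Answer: -144/371 ≈ -0.38814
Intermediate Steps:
H(j) = 4 - j
B(V) = 0 (B(V) = (4 - 1*4)*V² = (4 - 4)*V² = 0*V² = 0)
D = -3/371 (D = 3/(-127 - 244) = 3/(-371) = 3*(-1/371) = -3/371 ≈ -0.0080862)
v = -144/371 (v = -3/371*48 = -144/371 ≈ -0.38814)
B(-59) + v = 0 - 144/371 = -144/371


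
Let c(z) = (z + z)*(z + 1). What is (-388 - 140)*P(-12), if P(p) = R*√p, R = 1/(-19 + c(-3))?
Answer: 1056*I*√3/7 ≈ 261.29*I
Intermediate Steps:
c(z) = 2*z*(1 + z) (c(z) = (2*z)*(1 + z) = 2*z*(1 + z))
R = -⅐ (R = 1/(-19 + 2*(-3)*(1 - 3)) = 1/(-19 + 2*(-3)*(-2)) = 1/(-19 + 12) = 1/(-7) = -⅐ ≈ -0.14286)
P(p) = -√p/7
(-388 - 140)*P(-12) = (-388 - 140)*(-2*I*√3/7) = -(-528)*2*I*√3/7 = -(-1056)*I*√3/7 = 1056*I*√3/7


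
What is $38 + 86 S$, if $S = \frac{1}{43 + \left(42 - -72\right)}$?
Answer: $\frac{6052}{157} \approx 38.548$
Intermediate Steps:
$S = \frac{1}{157}$ ($S = \frac{1}{43 + \left(42 + 72\right)} = \frac{1}{43 + 114} = \frac{1}{157} \approx 0.0063694$)
$38 + 86 S = 38 + 86 \cdot \frac{1}{157} = 38 + \frac{86}{157} = \frac{6052}{157}$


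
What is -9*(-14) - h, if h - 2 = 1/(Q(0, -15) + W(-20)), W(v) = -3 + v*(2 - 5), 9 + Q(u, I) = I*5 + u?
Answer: 3349/27 ≈ 124.04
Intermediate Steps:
Q(u, I) = -9 + u + 5*I (Q(u, I) = -9 + (I*5 + u) = -9 + (5*I + u) = -9 + (u + 5*I) = -9 + u + 5*I)
W(v) = -3 - 3*v (W(v) = -3 + v*(-3) = -3 - 3*v)
h = 53/27 (h = 2 + 1/((-9 + 0 + 5*(-15)) + (-3 - 3*(-20))) = 2 + 1/((-9 + 0 - 75) + (-3 + 60)) = 2 + 1/(-84 + 57) = 2 + 1/(-27) = 2 - 1/27 = 53/27 ≈ 1.9630)
-9*(-14) - h = -9*(-14) - 1*53/27 = 126 - 53/27 = 3349/27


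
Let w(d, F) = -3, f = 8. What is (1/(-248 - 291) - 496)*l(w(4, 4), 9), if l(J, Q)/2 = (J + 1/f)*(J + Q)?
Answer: 18446805/1078 ≈ 17112.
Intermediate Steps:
l(J, Q) = 2*(1/8 + J)*(J + Q) (l(J, Q) = 2*((J + 1/8)*(J + Q)) = 2*((1/8 + J)*(J + Q)) = 2*(1/8 + J)*(J + Q))
(1/(-248 - 291) - 496)*l(w(4, 4), 9) = (1/(-248 - 291) - 496)*((1/4)*(-3) + (1/4)*9 + 2*(-3)*(-3 + 9)) = (1/(-539) - 496)*(-3/4 + 9/4 + 2*(-3)*6) = (-1/539 - 496)*(-3/4 + 9/4 - 36) = -267345/539*(-69/2) = 18446805/1078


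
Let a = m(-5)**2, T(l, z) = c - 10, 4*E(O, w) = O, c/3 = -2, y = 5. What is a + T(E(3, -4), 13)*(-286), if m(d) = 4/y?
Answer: 114416/25 ≈ 4576.6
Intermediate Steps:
c = -6 (c = 3*(-2) = -6)
E(O, w) = O/4
T(l, z) = -16 (T(l, z) = -6 - 10 = -16)
m(d) = 4/5
a = 16/25 (a = (4/5)**2 = 16/25 ≈ 0.64000)
a + T(E(3, -4), 13)*(-286) = 16/25 - 16*(-286) = 16/25 + 4576 = 114416/25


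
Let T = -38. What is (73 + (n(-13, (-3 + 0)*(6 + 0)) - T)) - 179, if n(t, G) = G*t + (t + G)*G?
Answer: 724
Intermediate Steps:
n(t, G) = G*t + G*(G + t) (n(t, G) = G*t + (G + t)*G = G*t + G*(G + t))
(73 + (n(-13, (-3 + 0)*(6 + 0)) - T)) - 179 = (73 + (((-3 + 0)*(6 + 0))*((-3 + 0)*(6 + 0) + 2*(-13)) - 1*(-38))) - 179 = (73 + ((-3*6)*(-3*6 - 26) + 38)) - 179 = (73 + (-18*(-18 - 26) + 38)) - 179 = (73 + (-18*(-44) + 38)) - 179 = (73 + (792 + 38)) - 179 = (73 + 830) - 179 = 903 - 179 = 724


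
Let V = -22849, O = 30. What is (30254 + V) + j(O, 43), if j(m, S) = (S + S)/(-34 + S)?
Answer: 66731/9 ≈ 7414.6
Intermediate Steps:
j(m, S) = 2*S/(-34 + S) (j(m, S) = (2*S)/(-34 + S) = 2*S/(-34 + S))
(30254 + V) + j(O, 43) = (30254 - 22849) + 2*43/(-34 + 43) = 7405 + 2*43/9 = 7405 + 2*43*(⅑) = 7405 + 86/9 = 66731/9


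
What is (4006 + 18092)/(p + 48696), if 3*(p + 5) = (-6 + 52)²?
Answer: 66294/148189 ≈ 0.44736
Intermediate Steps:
p = 2101/3 (p = -5 + (-6 + 52)²/3 = -5 + (⅓)*46² = -5 + (⅓)*2116 = -5 + 2116/3 = 2101/3 ≈ 700.33)
(4006 + 18092)/(p + 48696) = (4006 + 18092)/(2101/3 + 48696) = 22098/(148189/3) = 22098*(3/148189) = 66294/148189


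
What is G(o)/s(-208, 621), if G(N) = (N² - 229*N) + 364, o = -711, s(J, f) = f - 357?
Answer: 83588/33 ≈ 2533.0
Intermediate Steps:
s(J, f) = -357 + f
G(N) = 364 + N² - 229*N
G(o)/s(-208, 621) = (364 + (-711)² - 229*(-711))/(-357 + 621) = (364 + 505521 + 162819)/264 = 668704*(1/264) = 83588/33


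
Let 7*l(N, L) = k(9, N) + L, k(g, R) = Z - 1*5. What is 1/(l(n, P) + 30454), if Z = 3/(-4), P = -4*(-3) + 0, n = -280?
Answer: 28/852737 ≈ 3.2835e-5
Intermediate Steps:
P = 12 (P = 12 + 0 = 12)
Z = -¾ (Z = 3*(-¼) = -¾ ≈ -0.75000)
k(g, R) = -23/4 (k(g, R) = -¾ - 1*5 = -¾ - 5 = -23/4)
l(N, L) = -23/28 + L/7 (l(N, L) = (-23/4 + L)/7 = -23/28 + L/7)
1/(l(n, P) + 30454) = 1/((-23/28 + (⅐)*12) + 30454) = 1/((-23/28 + 12/7) + 30454) = 1/(25/28 + 30454) = 1/(852737/28) = 28/852737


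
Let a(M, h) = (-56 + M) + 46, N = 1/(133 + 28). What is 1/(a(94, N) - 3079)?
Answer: -1/2995 ≈ -0.00033389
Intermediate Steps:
N = 1/161 ≈ 0.0062112
a(M, h) = -10 + M
1/(a(94, N) - 3079) = 1/((-10 + 94) - 3079) = 1/(84 - 3079) = 1/(-2995) = -1/2995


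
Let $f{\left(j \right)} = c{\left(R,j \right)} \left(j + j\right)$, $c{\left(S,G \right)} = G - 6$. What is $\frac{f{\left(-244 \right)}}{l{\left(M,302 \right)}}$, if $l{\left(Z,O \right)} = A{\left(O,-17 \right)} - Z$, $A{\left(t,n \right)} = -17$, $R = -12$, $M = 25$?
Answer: $- \frac{61000}{21} \approx -2904.8$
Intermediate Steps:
$c{\left(S,G \right)} = -6 + G$
$f{\left(j \right)} = 2 j \left(-6 + j\right)$ ($f{\left(j \right)} = \left(-6 + j\right) \left(j + j\right) = \left(-6 + j\right) 2 j = 2 j \left(-6 + j\right)$)
$l{\left(Z,O \right)} = -17 - Z$
$\frac{f{\left(-244 \right)}}{l{\left(M,302 \right)}} = \frac{2 \left(-244\right) \left(-6 - 244\right)}{-17 - 25} = \frac{2 \left(-244\right) \left(-250\right)}{-17 - 25} = \frac{122000}{-42} = 122000 \left(- \frac{1}{42}\right) = - \frac{61000}{21}$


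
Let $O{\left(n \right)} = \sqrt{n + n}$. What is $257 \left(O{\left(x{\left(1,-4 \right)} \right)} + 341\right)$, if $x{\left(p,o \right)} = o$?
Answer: $87637 + 514 i \sqrt{2} \approx 87637.0 + 726.91 i$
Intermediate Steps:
$O{\left(n \right)} = \sqrt{2} \sqrt{n}$ ($O{\left(n \right)} = \sqrt{2 n} = \sqrt{2} \sqrt{n}$)
$257 \left(O{\left(x{\left(1,-4 \right)} \right)} + 341\right) = 257 \left(\sqrt{2} \sqrt{-4} + 341\right) = 257 \left(\sqrt{2} \cdot 2 i + 341\right) = 257 \left(2 i \sqrt{2} + 341\right) = 257 \left(341 + 2 i \sqrt{2}\right) = 87637 + 514 i \sqrt{2}$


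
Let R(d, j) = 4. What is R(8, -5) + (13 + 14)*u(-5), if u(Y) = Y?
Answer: -131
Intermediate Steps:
R(8, -5) + (13 + 14)*u(-5) = 4 + (13 + 14)*(-5) = 4 + 27*(-5) = 4 - 135 = -131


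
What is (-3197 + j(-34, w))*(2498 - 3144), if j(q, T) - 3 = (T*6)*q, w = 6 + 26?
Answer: 6280412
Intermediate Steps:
w = 32
j(q, T) = 3 + 6*T*q (j(q, T) = 3 + (T*6)*q = 3 + (6*T)*q = 3 + 6*T*q)
(-3197 + j(-34, w))*(2498 - 3144) = (-3197 + (3 + 6*32*(-34)))*(2498 - 3144) = (-3197 + (3 - 6528))*(-646) = (-3197 - 6525)*(-646) = -9722*(-646) = 6280412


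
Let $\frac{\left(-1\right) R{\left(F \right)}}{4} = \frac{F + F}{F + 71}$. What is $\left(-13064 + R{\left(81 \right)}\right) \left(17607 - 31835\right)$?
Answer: $\frac{3532769716}{19} \approx 1.8594 \cdot 10^{8}$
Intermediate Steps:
$R{\left(F \right)} = - \frac{8 F}{71 + F}$ ($R{\left(F \right)} = - 4 \frac{F + F}{F + 71} = - 4 \frac{2 F}{71 + F} = - \frac{8 F}{71 + F}$)
$\left(-13064 + R{\left(81 \right)}\right) \left(17607 - 31835\right) = \left(-13064 - \frac{648}{71 + 81}\right) \left(17607 - 31835\right) = \left(-13064 - \frac{648}{152}\right) \left(-14228\right) = \left(-13064 - 648 \cdot \frac{1}{152}\right) \left(-14228\right) = \left(-13064 - \frac{81}{19}\right) \left(-14228\right) = \left(- \frac{248297}{19}\right) \left(-14228\right) = \frac{3532769716}{19}$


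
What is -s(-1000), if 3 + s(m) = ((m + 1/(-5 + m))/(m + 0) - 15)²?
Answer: -194934796860001/1010025000000 ≈ -193.00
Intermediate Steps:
s(m) = -3 + (-15 + (m + 1/(-5 + m))/m)² (s(m) = -3 + ((m + 1/(-5 + m))/(m + 0) - 15)² = -3 + ((m + 1/(-5 + m))/m - 15)² = -3 + (-15 + (m + 1/(-5 + m))/m)²)
-s(-1000) = -(-3 + (1 - 14*(-1000)² + 70*(-1000))²/((-1000)²*(-5 - 1000)²)) = -(-3 + (1/1000000)*(1 - 14*1000000 - 70000)²/(-1005)²) = -(-3 + (1/1000000)*(1/1010025)*(1 - 14000000 - 70000)²) = -(-3 + (1/1000000)*(1/1010025)*(-14069999)²) = -(-3 + (1/1000000)*(1/1010025)*197964871860001) = -(-3 + 197964871860001/1010025000000) = -1*194934796860001/1010025000000 = -194934796860001/1010025000000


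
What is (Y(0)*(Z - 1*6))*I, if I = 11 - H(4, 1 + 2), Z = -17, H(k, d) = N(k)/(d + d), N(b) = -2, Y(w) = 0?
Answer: 0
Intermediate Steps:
H(k, d) = -1/d (H(k, d) = -2/(d + d) = -2/(2*d) = (1/(2*d))*(-2) = -1/d)
I = 34/3 (I = 11 - (-1)/(1 + 2) = 11 - (-1)/3 = 11 - 1*(-1/3) = 11 + 1/3 = 34/3 ≈ 11.333)
(Y(0)*(Z - 1*6))*I = (0*(-17 - 1*6))*(34/3) = (0*(-17 - 6))*(34/3) = (0*(-23))*(34/3) = 0*(34/3) = 0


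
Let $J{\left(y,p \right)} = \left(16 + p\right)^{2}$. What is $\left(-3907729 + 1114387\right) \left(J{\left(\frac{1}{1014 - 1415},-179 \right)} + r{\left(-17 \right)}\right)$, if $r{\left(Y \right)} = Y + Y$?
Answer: $-74121329970$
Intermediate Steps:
$r{\left(Y \right)} = 2 Y$
$\left(-3907729 + 1114387\right) \left(J{\left(\frac{1}{1014 - 1415},-179 \right)} + r{\left(-17 \right)}\right) = \left(-3907729 + 1114387\right) \left(\left(16 - 179\right)^{2} + 2 \left(-17\right)\right) = - 2793342 \left(\left(-163\right)^{2} - 34\right) = - 2793342 \left(26569 - 34\right) = \left(-2793342\right) 26535 = -74121329970$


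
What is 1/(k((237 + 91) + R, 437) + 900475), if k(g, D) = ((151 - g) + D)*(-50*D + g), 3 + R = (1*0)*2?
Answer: -1/4760600 ≈ -2.1006e-7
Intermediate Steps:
R = -3 (R = -3 + (1*0)*2 = -3 + 0*2 = -3 + 0 = -3)
k(g, D) = (g - 50*D)*(151 + D - g) (k(g, D) = (151 + D - g)*(g - 50*D) = (g - 50*D)*(151 + D - g))
1/(k((237 + 91) + R, 437) + 900475) = 1/((-((237 + 91) - 3)² - 7550*437 - 50*437² + 151*((237 + 91) - 3) + 51*437*((237 + 91) - 3)) + 900475) = 1/((-(328 - 3)² - 3299350 - 50*190969 + 151*(328 - 3) + 51*437*(328 - 3)) + 900475) = 1/((-1*325² - 3299350 - 9548450 + 151*325 + 51*437*325) + 900475) = 1/((-1*105625 - 3299350 - 9548450 + 49075 + 7243275) + 900475) = 1/((-105625 - 3299350 - 9548450 + 49075 + 7243275) + 900475) = 1/(-5661075 + 900475) = 1/(-4760600) = -1/4760600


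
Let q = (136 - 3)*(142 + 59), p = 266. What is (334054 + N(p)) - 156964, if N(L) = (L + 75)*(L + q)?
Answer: 9383749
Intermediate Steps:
q = 26733 (q = 133*201 = 26733)
N(L) = (75 + L)*(26733 + L) (N(L) = (L + 75)*(L + 26733) = (75 + L)*(26733 + L))
(334054 + N(p)) - 156964 = (334054 + (2004975 + 266² + 26808*266)) - 156964 = (334054 + (2004975 + 70756 + 7130928)) - 156964 = (334054 + 9206659) - 156964 = 9540713 - 156964 = 9383749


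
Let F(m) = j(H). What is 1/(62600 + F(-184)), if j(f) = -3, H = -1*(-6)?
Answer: 1/62597 ≈ 1.5975e-5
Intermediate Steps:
H = 6
F(m) = -3
1/(62600 + F(-184)) = 1/(62600 - 3) = 1/62597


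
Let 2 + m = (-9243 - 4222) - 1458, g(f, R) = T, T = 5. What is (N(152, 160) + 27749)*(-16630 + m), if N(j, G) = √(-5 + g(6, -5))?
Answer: -875619695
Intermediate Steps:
g(f, R) = 5
m = -14925 (m = -2 + ((-9243 - 4222) - 1458) = -2 + (-13465 - 1458) = -2 - 14923 = -14925)
N(j, G) = 0 (N(j, G) = √(-5 + 5) = √0 = 0)
(N(152, 160) + 27749)*(-16630 + m) = (0 + 27749)*(-16630 - 14925) = 27749*(-31555) = -875619695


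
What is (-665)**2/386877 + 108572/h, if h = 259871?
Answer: 156925462619/100538112867 ≈ 1.5609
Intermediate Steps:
(-665)**2/386877 + 108572/h = (-665)**2/386877 + 108572/259871 = 442225*(1/386877) + 108572*(1/259871) = 442225/386877 + 108572/259871 = 156925462619/100538112867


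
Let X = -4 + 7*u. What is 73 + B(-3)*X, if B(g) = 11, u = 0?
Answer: 29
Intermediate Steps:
X = -4 (X = -4 + 7*0 = -4 + 0 = -4)
73 + B(-3)*X = 73 + 11*(-4) = 73 - 44 = 29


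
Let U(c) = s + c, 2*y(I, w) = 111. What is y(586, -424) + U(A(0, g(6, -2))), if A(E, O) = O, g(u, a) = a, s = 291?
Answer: 689/2 ≈ 344.50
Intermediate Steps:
y(I, w) = 111/2 (y(I, w) = (½)*111 = 111/2)
U(c) = 291 + c
y(586, -424) + U(A(0, g(6, -2))) = 111/2 + (291 - 2) = 111/2 + 289 = 689/2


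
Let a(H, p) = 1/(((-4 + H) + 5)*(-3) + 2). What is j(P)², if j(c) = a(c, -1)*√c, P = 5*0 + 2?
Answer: 2/49 ≈ 0.040816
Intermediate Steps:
P = 2 (P = 0 + 2 = 2)
a(H, p) = 1/(-1 - 3*H) (a(H, p) = 1/((1 + H)*(-3) + 2) = 1/((-3 - 3*H) + 2) = 1/(-1 - 3*H))
j(c) = -√c/(1 + 3*c) (j(c) = (-1/(1 + 3*c))*√c = -√c/(1 + 3*c))
j(P)² = (-√2/(1 + 3*2))² = (-√2/(1 + 6))² = (-1*√2/7)² = (-1*√2*⅐)² = (-√2/7)² = 2/49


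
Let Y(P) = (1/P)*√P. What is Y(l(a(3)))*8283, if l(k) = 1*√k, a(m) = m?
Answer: 2761*3^(¾) ≈ 6293.7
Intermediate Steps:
l(k) = √k
Y(P) = P^(-½) (Y(P) = √P/P = P^(-½))
Y(l(a(3)))*8283 = 8283/√(√3) = (3^(¾)/3)*8283 = 2761*3^(¾)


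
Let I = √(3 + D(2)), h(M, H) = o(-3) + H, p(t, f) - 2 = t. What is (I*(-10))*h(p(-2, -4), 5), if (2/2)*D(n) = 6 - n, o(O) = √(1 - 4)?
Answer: 10*√7*(-5 - I*√3) ≈ -132.29 - 45.826*I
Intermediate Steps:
p(t, f) = 2 + t
o(O) = I*√3 (o(O) = √(-3) = I*√3)
D(n) = 6 - n
h(M, H) = H + I*√3 (h(M, H) = I*√3 + H = H + I*√3)
I = √7 (I = √(3 + (6 - 1*2)) = √(3 + (6 - 2)) = √(3 + 4) = √7 ≈ 2.6458)
(I*(-10))*h(p(-2, -4), 5) = (√7*(-10))*(5 + I*√3) = (-10*√7)*(5 + I*√3) = -10*√7*(5 + I*√3)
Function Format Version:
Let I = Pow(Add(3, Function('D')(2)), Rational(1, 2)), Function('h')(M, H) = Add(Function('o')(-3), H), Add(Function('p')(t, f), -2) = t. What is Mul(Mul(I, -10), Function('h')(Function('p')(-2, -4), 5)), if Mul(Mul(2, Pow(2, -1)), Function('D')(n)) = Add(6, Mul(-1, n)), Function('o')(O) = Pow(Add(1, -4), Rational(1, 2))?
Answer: Mul(10, Pow(7, Rational(1, 2)), Add(-5, Mul(-1, I, Pow(3, Rational(1, 2))))) ≈ Add(-132.29, Mul(-45.826, I))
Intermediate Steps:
Function('p')(t, f) = Add(2, t)
Function('o')(O) = Mul(I, Pow(3, Rational(1, 2))) (Function('o')(O) = Pow(-3, Rational(1, 2)) = Mul(I, Pow(3, Rational(1, 2))))
Function('D')(n) = Add(6, Mul(-1, n))
Function('h')(M, H) = Add(H, Mul(I, Pow(3, Rational(1, 2)))) (Function('h')(M, H) = Add(Mul(I, Pow(3, Rational(1, 2))), H) = Add(H, Mul(I, Pow(3, Rational(1, 2)))))
I = Pow(7, Rational(1, 2)) (I = Pow(Add(3, Add(6, Mul(-1, 2))), Rational(1, 2)) = Pow(Add(3, Add(6, -2)), Rational(1, 2)) = Pow(Add(3, 4), Rational(1, 2)) = Pow(7, Rational(1, 2)) ≈ 2.6458)
Mul(Mul(I, -10), Function('h')(Function('p')(-2, -4), 5)) = Mul(Mul(Pow(7, Rational(1, 2)), -10), Add(5, Mul(I, Pow(3, Rational(1, 2))))) = Mul(Mul(-10, Pow(7, Rational(1, 2))), Add(5, Mul(I, Pow(3, Rational(1, 2))))) = Mul(-10, Pow(7, Rational(1, 2)), Add(5, Mul(I, Pow(3, Rational(1, 2)))))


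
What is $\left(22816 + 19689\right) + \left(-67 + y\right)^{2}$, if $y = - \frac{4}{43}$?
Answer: $\frac{86914970}{1849} \approx 47007.0$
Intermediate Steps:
$y = - \frac{4}{43}$ ($y = \left(-4\right) \frac{1}{43} = - \frac{4}{43} \approx -0.093023$)
$\left(22816 + 19689\right) + \left(-67 + y\right)^{2} = \left(22816 + 19689\right) + \left(-67 - \frac{4}{43}\right)^{2} = 42505 + \left(- \frac{2885}{43}\right)^{2} = 42505 + \frac{8323225}{1849} = \frac{86914970}{1849}$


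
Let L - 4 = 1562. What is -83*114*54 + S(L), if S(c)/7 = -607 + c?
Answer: -504235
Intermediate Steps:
L = 1566 (L = 4 + 1562 = 1566)
S(c) = -4249 + 7*c (S(c) = 7*(-607 + c) = -4249 + 7*c)
-83*114*54 + S(L) = -83*114*54 + (-4249 + 7*1566) = -9462*54 + (-4249 + 10962) = -510948 + 6713 = -504235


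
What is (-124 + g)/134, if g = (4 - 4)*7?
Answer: -62/67 ≈ -0.92537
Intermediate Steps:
g = 0 (g = 0*7 = 0)
(-124 + g)/134 = (-124 + 0)/134 = -124*1/134 = -62/67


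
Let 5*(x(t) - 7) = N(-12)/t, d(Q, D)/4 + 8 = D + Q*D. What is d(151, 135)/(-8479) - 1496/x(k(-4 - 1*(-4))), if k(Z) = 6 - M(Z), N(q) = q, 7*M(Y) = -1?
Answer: -2843775768/12048659 ≈ -236.02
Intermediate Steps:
M(Y) = -⅐ (M(Y) = (⅐)*(-1) = -⅐)
d(Q, D) = -32 + 4*D + 4*D*Q (d(Q, D) = -32 + 4*(D + Q*D) = -32 + 4*(D + D*Q) = -32 + (4*D + 4*D*Q) = -32 + 4*D + 4*D*Q)
k(Z) = 43/7 (k(Z) = 6 - 1*(-⅐) = 6 + ⅐ = 43/7)
x(t) = 7 - 12/(5*t) (x(t) = 7 + (-12/t)/5 = 7 - 12/(5*t))
d(151, 135)/(-8479) - 1496/x(k(-4 - 1*(-4))) = (-32 + 4*135 + 4*135*151)/(-8479) - 1496/(7 - 12/(5*43/7)) = (-32 + 540 + 81540)*(-1/8479) - 1496/(7 - 12/5*7/43) = 82048*(-1/8479) - 1496/(7 - 84/215) = -82048/8479 - 1496/1421/215 = -82048/8479 - 1496*215/1421 = -82048/8479 - 321640/1421 = -2843775768/12048659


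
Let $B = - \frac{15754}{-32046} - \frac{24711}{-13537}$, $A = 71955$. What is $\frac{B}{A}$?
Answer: $\frac{502575302}{15607280621205} \approx 3.2201 \cdot 10^{-5}$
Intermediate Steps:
$B = \frac{502575302}{216903351}$ ($B = \left(-15754\right) \left(- \frac{1}{32046}\right) - - \frac{24711}{13537} = \frac{7877}{16023} + \frac{24711}{13537} = \frac{502575302}{216903351} \approx 2.317$)
$\frac{B}{A} = \frac{502575302}{216903351 \cdot 71955} = \frac{502575302}{216903351} \cdot \frac{1}{71955} = \frac{502575302}{15607280621205}$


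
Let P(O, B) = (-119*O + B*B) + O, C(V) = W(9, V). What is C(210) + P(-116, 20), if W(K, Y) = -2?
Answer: 14086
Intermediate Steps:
C(V) = -2
P(O, B) = B² - 118*O (P(O, B) = (-119*O + B²) + O = (B² - 119*O) + O = B² - 118*O)
C(210) + P(-116, 20) = -2 + (20² - 118*(-116)) = -2 + (400 + 13688) = -2 + 14088 = 14086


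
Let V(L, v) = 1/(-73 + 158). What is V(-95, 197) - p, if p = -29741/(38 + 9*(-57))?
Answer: -505502/8075 ≈ -62.601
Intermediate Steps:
V(L, v) = 1/85
p = 29741/475 (p = -29741/(38 - 513) = -29741/(-475) = -29741*(-1/475) = 29741/475 ≈ 62.613)
V(-95, 197) - p = 1/85 - 1*29741/475 = 1/85 - 29741/475 = -505502/8075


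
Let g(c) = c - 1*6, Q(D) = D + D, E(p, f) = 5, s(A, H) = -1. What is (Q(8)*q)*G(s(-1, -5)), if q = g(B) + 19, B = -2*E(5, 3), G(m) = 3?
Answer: 144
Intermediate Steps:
Q(D) = 2*D
B = -10 (B = -2*5 = -10)
g(c) = -6 + c (g(c) = c - 6 = -6 + c)
q = 3 (q = (-6 - 10) + 19 = -16 + 19 = 3)
(Q(8)*q)*G(s(-1, -5)) = ((2*8)*3)*3 = (16*3)*3 = 48*3 = 144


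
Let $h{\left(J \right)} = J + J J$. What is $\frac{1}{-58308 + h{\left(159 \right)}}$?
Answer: $- \frac{1}{32868} \approx -3.0425 \cdot 10^{-5}$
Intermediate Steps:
$h{\left(J \right)} = J + J^{2}$
$\frac{1}{-58308 + h{\left(159 \right)}} = \frac{1}{-58308 + 159 \left(1 + 159\right)} = \frac{1}{-58308 + 159 \cdot 160} = \frac{1}{-58308 + 25440} = \frac{1}{-32868} = - \frac{1}{32868}$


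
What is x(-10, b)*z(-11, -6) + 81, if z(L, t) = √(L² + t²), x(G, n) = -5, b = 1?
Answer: 81 - 5*√157 ≈ 18.350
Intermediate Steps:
x(-10, b)*z(-11, -6) + 81 = -5*√((-11)² + (-6)²) + 81 = -5*√(121 + 36) + 81 = -5*√157 + 81 = 81 - 5*√157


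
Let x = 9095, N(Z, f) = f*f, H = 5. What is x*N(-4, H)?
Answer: 227375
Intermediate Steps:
N(Z, f) = f²
x*N(-4, H) = 9095*5² = 9095*25 = 227375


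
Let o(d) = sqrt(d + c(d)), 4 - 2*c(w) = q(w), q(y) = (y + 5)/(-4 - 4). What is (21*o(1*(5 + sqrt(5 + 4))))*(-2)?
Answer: -21*sqrt(173)/2 ≈ -138.11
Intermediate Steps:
q(y) = -5/8 - y/8 (q(y) = (5 + y)/(-8) = (5 + y)*(-1/8) = -5/8 - y/8)
c(w) = 37/16 + w/16 (c(w) = 2 - (-5/8 - w/8)/2 = 2 + (5/16 + w/16) = 37/16 + w/16)
o(d) = sqrt(37/16 + 17*d/16) (o(d) = sqrt(d + (37/16 + d/16)) = sqrt(37/16 + 17*d/16))
(21*o(1*(5 + sqrt(5 + 4))))*(-2) = (21*(sqrt(37 + 17*(1*(5 + sqrt(5 + 4))))/4))*(-2) = (21*(sqrt(37 + 17*(1*(5 + sqrt(9))))/4))*(-2) = (21*(sqrt(37 + 17*(1*(5 + 3)))/4))*(-2) = (21*(sqrt(37 + 17*(1*8))/4))*(-2) = (21*(sqrt(37 + 17*8)/4))*(-2) = (21*(sqrt(37 + 136)/4))*(-2) = (21*(sqrt(173)/4))*(-2) = (21*sqrt(173)/4)*(-2) = -21*sqrt(173)/2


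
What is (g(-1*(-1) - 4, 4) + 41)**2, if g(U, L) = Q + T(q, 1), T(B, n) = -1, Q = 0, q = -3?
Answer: 1600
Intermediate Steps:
g(U, L) = -1 (g(U, L) = 0 - 1 = -1)
(g(-1*(-1) - 4, 4) + 41)**2 = (-1 + 41)**2 = 40**2 = 1600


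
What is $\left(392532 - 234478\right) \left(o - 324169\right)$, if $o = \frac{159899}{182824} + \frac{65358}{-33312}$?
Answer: $- \frac{3250432194249675149}{63439928} \approx -5.1236 \cdot 10^{10}$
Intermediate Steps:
$o = - \frac{137967823}{126879856}$ ($o = 159899 \cdot \frac{1}{182824} + 65358 \left(- \frac{1}{33312}\right) = \frac{159899}{182824} - \frac{10893}{5552} = - \frac{137967823}{126879856} \approx -1.0874$)
$\left(392532 - 234478\right) \left(o - 324169\right) = \left(392532 - 234478\right) \left(- \frac{137967823}{126879856} - 324169\right) = 158054 \left(- \frac{41130654007487}{126879856}\right) = - \frac{3250432194249675149}{63439928}$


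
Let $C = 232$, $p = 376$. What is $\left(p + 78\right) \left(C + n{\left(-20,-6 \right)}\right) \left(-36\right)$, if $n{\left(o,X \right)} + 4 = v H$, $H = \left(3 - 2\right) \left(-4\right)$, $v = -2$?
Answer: $-3857184$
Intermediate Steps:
$H = -4$ ($H = 1 \left(-4\right) = -4$)
$n{\left(o,X \right)} = 4$ ($n{\left(o,X \right)} = -4 - -8 = -4 + 8 = 4$)
$\left(p + 78\right) \left(C + n{\left(-20,-6 \right)}\right) \left(-36\right) = \left(376 + 78\right) \left(232 + 4\right) \left(-36\right) = 454 \cdot 236 \left(-36\right) = 107144 \left(-36\right) = -3857184$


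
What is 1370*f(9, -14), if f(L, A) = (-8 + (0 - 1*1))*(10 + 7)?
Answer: -209610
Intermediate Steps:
f(L, A) = -153 (f(L, A) = (-8 + (0 - 1))*17 = (-8 - 1)*17 = -9*17 = -153)
1370*f(9, -14) = 1370*(-153) = -209610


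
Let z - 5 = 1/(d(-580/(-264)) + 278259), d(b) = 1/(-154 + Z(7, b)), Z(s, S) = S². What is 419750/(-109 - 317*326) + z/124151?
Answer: -9422472190318131590726/2322272414386702799085 ≈ -4.0574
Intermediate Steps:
d(b) = 1/(-154 + b²)
z = 904062727724/180812415585 (z = 5 + 1/(1/(-154 + (-580/(-264))²) + 278259) = 5 + 1/(1/(-154 + (-580*(-1/264))²) + 278259) = 5 + 1/(1/(-154 + (145/66)²) + 278259) = 5 + 1/(1/(-154 + 21025/4356) + 278259) = 5 + 1/(1/(-649799/4356) + 278259) = 5 + 1/(-4356/649799 + 278259) = 5 + 1/(180812415585/649799) = 5 + 649799/180812415585 = 904062727724/180812415585 ≈ 5.0000)
419750/(-109 - 317*326) + z/124151 = 419750/(-109 - 317*326) + (904062727724/180812415585)/124151 = 419750/(-109 - 103342) + (904062727724/180812415585)*(1/124151) = 419750/(-103451) + 904062727724/22448042207293335 = 419750*(-1/103451) + 904062727724/22448042207293335 = -419750/103451 + 904062727724/22448042207293335 = -9422472190318131590726/2322272414386702799085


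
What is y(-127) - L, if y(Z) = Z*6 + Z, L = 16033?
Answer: -16922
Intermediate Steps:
y(Z) = 7*Z (y(Z) = 6*Z + Z = 7*Z)
y(-127) - L = 7*(-127) - 1*16033 = -889 - 16033 = -16922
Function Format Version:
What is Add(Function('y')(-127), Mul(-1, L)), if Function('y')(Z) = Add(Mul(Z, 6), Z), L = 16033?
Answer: -16922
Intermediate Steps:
Function('y')(Z) = Mul(7, Z) (Function('y')(Z) = Add(Mul(6, Z), Z) = Mul(7, Z))
Add(Function('y')(-127), Mul(-1, L)) = Add(Mul(7, -127), Mul(-1, 16033)) = Add(-889, -16033) = -16922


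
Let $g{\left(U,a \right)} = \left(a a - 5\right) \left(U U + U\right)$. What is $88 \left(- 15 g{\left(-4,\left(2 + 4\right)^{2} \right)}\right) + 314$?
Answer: $-20449126$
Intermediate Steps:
$g{\left(U,a \right)} = \left(-5 + a^{2}\right) \left(U + U^{2}\right)$ ($g{\left(U,a \right)} = \left(a^{2} - 5\right) \left(U^{2} + U\right) = \left(-5 + a^{2}\right) \left(U + U^{2}\right)$)
$88 \left(- 15 g{\left(-4,\left(2 + 4\right)^{2} \right)}\right) + 314 = 88 \left(- 15 \left(- 4 \left(-5 + \left(\left(2 + 4\right)^{2}\right)^{2} - -20 - 4 \left(\left(2 + 4\right)^{2}\right)^{2}\right)\right)\right) + 314 = 88 \left(- 15 \left(- 4 \left(-5 + \left(6^{2}\right)^{2} + 20 - 4 \left(6^{2}\right)^{2}\right)\right)\right) + 314 = 88 \left(- 15 \left(- 4 \left(-5 + 36^{2} + 20 - 4 \cdot 36^{2}\right)\right)\right) + 314 = 88 \left(- 15 \left(- 4 \left(-5 + 1296 + 20 - 5184\right)\right)\right) + 314 = 88 \left(- 15 \left(\left(-4\right) \left(-3873\right)\right)\right) + 314 = 88 \left(\left(-15\right) 15492\right) + 314 = 88 \left(-232380\right) + 314 = -20449440 + 314 = -20449126$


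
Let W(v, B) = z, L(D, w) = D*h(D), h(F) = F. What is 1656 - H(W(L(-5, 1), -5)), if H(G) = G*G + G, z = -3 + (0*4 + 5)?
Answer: 1650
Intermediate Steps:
L(D, w) = D**2 (L(D, w) = D*D = D**2)
z = 2 (z = -3 + (0 + 5) = -3 + 5 = 2)
W(v, B) = 2
H(G) = G + G**2 (H(G) = G**2 + G = G + G**2)
1656 - H(W(L(-5, 1), -5)) = 1656 - 2*(1 + 2) = 1656 - 2*3 = 1656 - 1*6 = 1656 - 6 = 1650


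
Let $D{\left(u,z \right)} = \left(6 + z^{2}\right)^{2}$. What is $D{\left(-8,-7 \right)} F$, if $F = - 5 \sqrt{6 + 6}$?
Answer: $- 30250 \sqrt{3} \approx -52395.0$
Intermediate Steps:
$F = - 10 \sqrt{3}$ ($F = - 5 \sqrt{12} = - 5 \cdot 2 \sqrt{3} = - 10 \sqrt{3} \approx -17.32$)
$D{\left(-8,-7 \right)} F = \left(6 + \left(-7\right)^{2}\right)^{2} \left(- 10 \sqrt{3}\right) = \left(6 + 49\right)^{2} \left(- 10 \sqrt{3}\right) = 55^{2} \left(- 10 \sqrt{3}\right) = 3025 \left(- 10 \sqrt{3}\right) = - 30250 \sqrt{3}$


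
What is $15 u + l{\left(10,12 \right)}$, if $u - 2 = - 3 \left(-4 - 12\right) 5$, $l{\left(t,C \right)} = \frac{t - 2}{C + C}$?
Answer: $\frac{10891}{3} \approx 3630.3$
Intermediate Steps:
$l{\left(t,C \right)} = \frac{-2 + t}{2 C}$
$u = 242$ ($u = 2 + - 3 \left(-4 - 12\right) 5 = 2 + \left(-3\right) \left(-16\right) 5 = 2 + 48 \cdot 5 = 2 + 240 = 242$)
$15 u + l{\left(10,12 \right)} = 15 \cdot 242 + \frac{-2 + 10}{2 \cdot 12} = 3630 + \frac{1}{2} \cdot \frac{1}{12} \cdot 8 = 3630 + \frac{1}{3} = \frac{10891}{3}$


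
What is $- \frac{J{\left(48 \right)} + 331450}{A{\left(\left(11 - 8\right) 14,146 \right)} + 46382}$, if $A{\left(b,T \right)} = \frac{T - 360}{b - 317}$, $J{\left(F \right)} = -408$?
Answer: $- \frac{45518275}{6377632} \approx -7.1372$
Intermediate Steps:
$A{\left(b,T \right)} = \frac{-360 + T}{-317 + b}$
$- \frac{J{\left(48 \right)} + 331450}{A{\left(\left(11 - 8\right) 14,146 \right)} + 46382} = - \frac{-408 + 331450}{\frac{-360 + 146}{-317 + \left(11 - 8\right) 14} + 46382} = - \frac{331042}{\frac{1}{-317 + 3 \cdot 14} \left(-214\right) + 46382} = - \frac{331042}{\frac{1}{-317 + 42} \left(-214\right) + 46382} = - \frac{331042}{\frac{1}{-275} \left(-214\right) + 46382} = - \frac{331042}{\left(- \frac{1}{275}\right) \left(-214\right) + 46382} = - \frac{331042}{\frac{214}{275} + 46382} = - \frac{331042}{\frac{12755264}{275}} = - \frac{331042 \cdot 275}{12755264} = \left(-1\right) \frac{45518275}{6377632} = - \frac{45518275}{6377632}$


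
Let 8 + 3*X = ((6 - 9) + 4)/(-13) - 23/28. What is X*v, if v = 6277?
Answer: -20331203/1092 ≈ -18618.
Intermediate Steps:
X = -3239/1092 (X = -8/3 + (((6 - 9) + 4)/(-13) - 23/28)/3 = -8/3 + ((-3 + 4)*(-1/13) - 23*1/28)/3 = -8/3 + (1*(-1/13) - 23/28)/3 = -8/3 + (-1/13 - 23/28)/3 = -8/3 + (⅓)*(-327/364) = -8/3 - 109/364 = -3239/1092 ≈ -2.9661)
X*v = -3239/1092*6277 = -20331203/1092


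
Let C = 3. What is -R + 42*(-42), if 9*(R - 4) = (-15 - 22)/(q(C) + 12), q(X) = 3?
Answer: -238643/135 ≈ -1767.7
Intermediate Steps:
R = 503/135 (R = 4 + ((-15 - 22)/(3 + 12))/9 = 4 + (-37/15)/9 = 4 + (-37*1/15)/9 = 4 + (⅑)*(-37/15) = 4 - 37/135 = 503/135 ≈ 3.7259)
-R + 42*(-42) = -1*503/135 + 42*(-42) = -503/135 - 1764 = -238643/135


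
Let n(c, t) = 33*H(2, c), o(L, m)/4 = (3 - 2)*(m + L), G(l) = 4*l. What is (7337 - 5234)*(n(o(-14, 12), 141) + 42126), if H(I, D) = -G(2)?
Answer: 88035786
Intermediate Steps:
H(I, D) = -8 (H(I, D) = -4*2 = -1*8 = -8)
o(L, m) = 4*L + 4*m (o(L, m) = 4*((3 - 2)*(m + L)) = 4*(1*(L + m)) = 4*(L + m) = 4*L + 4*m)
n(c, t) = -264 (n(c, t) = 33*(-8) = -264)
(7337 - 5234)*(n(o(-14, 12), 141) + 42126) = (7337 - 5234)*(-264 + 42126) = 2103*41862 = 88035786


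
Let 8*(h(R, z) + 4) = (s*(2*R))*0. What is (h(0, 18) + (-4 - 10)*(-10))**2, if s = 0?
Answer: 18496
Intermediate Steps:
h(R, z) = -4 (h(R, z) = -4 + ((0*(2*R))*0)/8 = -4 + (0*0)/8 = -4 + (1/8)*0 = -4 + 0 = -4)
(h(0, 18) + (-4 - 10)*(-10))**2 = (-4 + (-4 - 10)*(-10))**2 = (-4 - 14*(-10))**2 = (-4 + 140)**2 = 136**2 = 18496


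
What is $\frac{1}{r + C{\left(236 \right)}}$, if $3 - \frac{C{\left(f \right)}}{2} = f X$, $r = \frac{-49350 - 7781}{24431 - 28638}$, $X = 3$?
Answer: $- \frac{4207}{5874739} \approx -0.00071612$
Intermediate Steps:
$r = \frac{57131}{4207}$ ($r = - \frac{57131}{-4207} = \left(-57131\right) \left(- \frac{1}{4207}\right) = \frac{57131}{4207} \approx 13.58$)
$C{\left(f \right)} = 6 - 6 f$ ($C{\left(f \right)} = 6 - 2 f 3 = 6 - 2 \cdot 3 f = 6 - 6 f$)
$\frac{1}{r + C{\left(236 \right)}} = \frac{1}{\frac{57131}{4207} + \left(6 - 1416\right)} = \frac{1}{\frac{57131}{4207} - 1410} = \frac{1}{- \frac{5874739}{4207}} = - \frac{4207}{5874739}$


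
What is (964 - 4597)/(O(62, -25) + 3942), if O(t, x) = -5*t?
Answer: -3633/3632 ≈ -1.0003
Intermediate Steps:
(964 - 4597)/(O(62, -25) + 3942) = (964 - 4597)/(-5*62 + 3942) = -3633/(-310 + 3942) = -3633/3632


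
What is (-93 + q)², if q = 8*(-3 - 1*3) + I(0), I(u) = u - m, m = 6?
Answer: 21609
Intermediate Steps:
I(u) = -6 + u (I(u) = u - 1*6 = u - 6 = -6 + u)
q = -54 (q = 8*(-3 - 1*3) + (-6 + 0) = 8*(-3 - 3) - 6 = 8*(-6) - 6 = -48 - 6 = -54)
(-93 + q)² = (-93 - 54)² = (-147)² = 21609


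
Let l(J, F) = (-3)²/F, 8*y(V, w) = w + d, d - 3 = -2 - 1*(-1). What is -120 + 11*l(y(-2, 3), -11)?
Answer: -129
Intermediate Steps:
d = 2 (d = 3 + (-2 - 1*(-1)) = 3 + (-2 + 1) = 3 - 1 = 2)
y(V, w) = ¼ + w/8 (y(V, w) = (w + 2)/8 = (2 + w)/8 = ¼ + w/8)
l(J, F) = 9/F
-120 + 11*l(y(-2, 3), -11) = -120 + 11*(9/(-11)) = -120 + 11*(9*(-1/11)) = -120 + 11*(-9/11) = -120 - 9 = -129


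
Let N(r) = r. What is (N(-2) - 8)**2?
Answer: 100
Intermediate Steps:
(N(-2) - 8)**2 = (-2 - 8)**2 = (-10)**2 = 100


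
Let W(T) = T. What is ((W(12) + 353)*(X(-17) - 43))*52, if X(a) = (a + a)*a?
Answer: 10154300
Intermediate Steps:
X(a) = 2*a**2 (X(a) = (2*a)*a = 2*a**2)
((W(12) + 353)*(X(-17) - 43))*52 = ((12 + 353)*(2*(-17)**2 - 43))*52 = (365*(2*289 - 43))*52 = (365*(578 - 43))*52 = (365*535)*52 = 195275*52 = 10154300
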